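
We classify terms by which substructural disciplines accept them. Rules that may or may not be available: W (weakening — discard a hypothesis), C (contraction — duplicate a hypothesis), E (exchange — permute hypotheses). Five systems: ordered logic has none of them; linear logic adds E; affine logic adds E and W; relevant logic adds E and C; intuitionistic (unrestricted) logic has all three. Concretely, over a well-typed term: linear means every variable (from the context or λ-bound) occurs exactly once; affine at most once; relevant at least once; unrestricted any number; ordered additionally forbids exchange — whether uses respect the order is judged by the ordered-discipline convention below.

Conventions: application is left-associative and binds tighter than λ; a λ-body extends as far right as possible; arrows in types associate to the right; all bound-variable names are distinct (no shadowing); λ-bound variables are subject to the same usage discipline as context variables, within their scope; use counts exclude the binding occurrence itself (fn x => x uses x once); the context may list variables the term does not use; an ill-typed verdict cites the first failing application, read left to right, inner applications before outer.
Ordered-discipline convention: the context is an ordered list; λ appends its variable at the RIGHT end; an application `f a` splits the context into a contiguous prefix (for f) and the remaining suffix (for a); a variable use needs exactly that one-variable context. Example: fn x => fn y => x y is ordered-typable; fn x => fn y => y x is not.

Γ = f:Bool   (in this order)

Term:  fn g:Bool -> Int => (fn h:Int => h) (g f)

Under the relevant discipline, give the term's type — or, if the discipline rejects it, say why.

term : (Bool -> Int) -> Int
usage: f=1, g (λ-bound)=1, h (λ-bound)=1
left-to-right use order: h, g, f
typing: the term checks, with type (Bool -> Int) -> Int
per-discipline verdicts: ordered ✗, linear ✓, affine ✓, relevant ✓, unrestricted ✓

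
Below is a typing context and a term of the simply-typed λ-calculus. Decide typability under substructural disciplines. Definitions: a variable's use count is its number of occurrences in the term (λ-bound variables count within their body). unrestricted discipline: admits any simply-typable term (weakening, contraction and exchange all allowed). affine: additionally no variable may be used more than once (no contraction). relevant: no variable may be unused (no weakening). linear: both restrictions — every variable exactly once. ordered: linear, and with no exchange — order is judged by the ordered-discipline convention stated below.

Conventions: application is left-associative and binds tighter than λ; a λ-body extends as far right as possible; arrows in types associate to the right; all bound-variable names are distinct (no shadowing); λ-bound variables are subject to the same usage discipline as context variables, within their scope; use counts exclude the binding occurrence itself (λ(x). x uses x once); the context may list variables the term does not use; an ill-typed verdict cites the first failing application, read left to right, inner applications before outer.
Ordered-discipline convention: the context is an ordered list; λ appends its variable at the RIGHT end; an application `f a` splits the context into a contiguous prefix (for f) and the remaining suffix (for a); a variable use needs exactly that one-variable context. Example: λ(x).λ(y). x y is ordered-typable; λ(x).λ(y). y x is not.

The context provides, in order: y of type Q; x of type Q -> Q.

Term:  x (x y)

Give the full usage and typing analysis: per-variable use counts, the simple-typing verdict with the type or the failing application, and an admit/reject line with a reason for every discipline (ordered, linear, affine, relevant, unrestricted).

counts: y: 1; x: 2
left-to-right use order: x, x, y
typing: well-typed — term : Q
ordered: ✗, needs contraction — x ×2
linear: ✗, needs contraction — x ×2
affine: ✗, needs contraction — x ×2
relevant: ✓, none of y, x goes unused
unrestricted: ✓, well-typed at Q; no restrictions here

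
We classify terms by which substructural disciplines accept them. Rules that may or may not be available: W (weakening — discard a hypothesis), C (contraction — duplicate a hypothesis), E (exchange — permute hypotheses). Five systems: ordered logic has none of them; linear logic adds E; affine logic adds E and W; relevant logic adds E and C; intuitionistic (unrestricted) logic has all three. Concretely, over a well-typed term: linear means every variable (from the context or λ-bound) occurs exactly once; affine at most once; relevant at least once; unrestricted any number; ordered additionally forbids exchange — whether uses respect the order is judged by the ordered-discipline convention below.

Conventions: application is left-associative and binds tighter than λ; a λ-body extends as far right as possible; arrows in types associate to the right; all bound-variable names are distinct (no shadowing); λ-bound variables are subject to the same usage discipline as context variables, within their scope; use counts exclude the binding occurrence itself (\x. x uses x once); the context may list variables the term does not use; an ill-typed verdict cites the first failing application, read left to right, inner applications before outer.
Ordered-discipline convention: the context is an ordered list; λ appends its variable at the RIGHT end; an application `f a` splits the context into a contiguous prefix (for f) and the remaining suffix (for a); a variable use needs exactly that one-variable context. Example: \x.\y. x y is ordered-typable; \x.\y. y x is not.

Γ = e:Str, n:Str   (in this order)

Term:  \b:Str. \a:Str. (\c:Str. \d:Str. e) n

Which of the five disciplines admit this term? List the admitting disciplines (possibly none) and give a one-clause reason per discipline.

admitted by: affine, unrestricted
counts: e: 1×, n: 1×, b (λ-bound): 0×, a (λ-bound): 0×, c (λ-bound): 0×, d (λ-bound): 0×
left-to-right use order: e, n
typing: well-typed at Str → Str → Str → Str
ordered ✗ (b, a, c, d never used (weakening))
linear ✗ (b, a, c, d never used (weakening))
affine ✓ (none of e, n, b, a, c, d used more than once)
relevant ✗ (b, a, c, d never used (weakening))
unrestricted ✓ (typability at Str → Str → Str → Str is all that's needed)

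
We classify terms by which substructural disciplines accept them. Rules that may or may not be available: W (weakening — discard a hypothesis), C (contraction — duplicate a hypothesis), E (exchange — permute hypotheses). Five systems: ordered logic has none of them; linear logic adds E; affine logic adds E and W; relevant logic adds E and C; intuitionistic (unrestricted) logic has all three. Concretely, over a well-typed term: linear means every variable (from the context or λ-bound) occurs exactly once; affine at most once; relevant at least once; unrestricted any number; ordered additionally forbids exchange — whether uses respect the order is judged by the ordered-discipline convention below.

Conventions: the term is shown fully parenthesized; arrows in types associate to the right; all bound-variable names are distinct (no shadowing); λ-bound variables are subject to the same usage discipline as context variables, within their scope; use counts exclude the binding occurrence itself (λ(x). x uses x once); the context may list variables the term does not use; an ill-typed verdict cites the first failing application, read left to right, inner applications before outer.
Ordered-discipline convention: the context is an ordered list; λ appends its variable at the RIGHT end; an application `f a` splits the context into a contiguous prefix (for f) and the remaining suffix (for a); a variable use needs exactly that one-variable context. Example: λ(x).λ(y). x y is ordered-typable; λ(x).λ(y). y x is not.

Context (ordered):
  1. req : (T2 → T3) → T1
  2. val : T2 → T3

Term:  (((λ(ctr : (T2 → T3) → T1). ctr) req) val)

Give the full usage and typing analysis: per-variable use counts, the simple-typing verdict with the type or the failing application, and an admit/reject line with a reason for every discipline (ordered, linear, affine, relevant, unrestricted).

usage: req: 1; val: 1; ctr (bound): 1
use order (left to right): ctr, req, val
typing: the term checks, with type T1
ordered: ✓ — req, val, ctr once each; derivable with no W/C/E
linear: ✓ — req, val, ctr: one use apiece
affine: ✓ — none of req, val, ctr used more than once
relevant: ✓ — none of req, val, ctr goes unused
unrestricted: ✓ — well-typed at T1; no restrictions here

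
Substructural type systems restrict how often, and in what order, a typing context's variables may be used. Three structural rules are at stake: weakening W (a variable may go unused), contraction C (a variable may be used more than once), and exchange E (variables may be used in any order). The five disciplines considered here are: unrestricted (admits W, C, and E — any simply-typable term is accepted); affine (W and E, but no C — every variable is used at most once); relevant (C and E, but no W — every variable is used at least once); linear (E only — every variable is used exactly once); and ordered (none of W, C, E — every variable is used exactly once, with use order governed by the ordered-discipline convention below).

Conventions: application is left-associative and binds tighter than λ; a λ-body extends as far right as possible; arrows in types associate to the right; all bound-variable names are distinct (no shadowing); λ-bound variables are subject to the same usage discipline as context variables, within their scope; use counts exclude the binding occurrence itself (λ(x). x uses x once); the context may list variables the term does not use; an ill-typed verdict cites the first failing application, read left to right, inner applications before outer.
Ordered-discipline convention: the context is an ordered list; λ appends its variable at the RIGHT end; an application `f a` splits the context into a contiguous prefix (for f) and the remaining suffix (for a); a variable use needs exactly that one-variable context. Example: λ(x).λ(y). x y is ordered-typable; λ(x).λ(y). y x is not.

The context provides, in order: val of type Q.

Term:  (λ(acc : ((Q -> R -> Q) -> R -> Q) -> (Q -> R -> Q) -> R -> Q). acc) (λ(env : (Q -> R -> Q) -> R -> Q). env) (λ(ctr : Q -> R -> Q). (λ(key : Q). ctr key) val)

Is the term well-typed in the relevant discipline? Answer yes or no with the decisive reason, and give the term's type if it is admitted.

yes — every one of val, acc, env, ctr, key appears; term : (Q -> R -> Q) -> R -> Q
usage: val ×1; acc [bound] ×1; env [bound] ×1; ctr [bound] ×1; key [bound] ×1
use order (left to right): acc, env, ctr, key, val
typing: well-typed — term : (Q -> R -> Q) -> R -> Q
all disciplines: ordered ✗ | linear ✓ | affine ✓ | relevant ✓ | unrestricted ✓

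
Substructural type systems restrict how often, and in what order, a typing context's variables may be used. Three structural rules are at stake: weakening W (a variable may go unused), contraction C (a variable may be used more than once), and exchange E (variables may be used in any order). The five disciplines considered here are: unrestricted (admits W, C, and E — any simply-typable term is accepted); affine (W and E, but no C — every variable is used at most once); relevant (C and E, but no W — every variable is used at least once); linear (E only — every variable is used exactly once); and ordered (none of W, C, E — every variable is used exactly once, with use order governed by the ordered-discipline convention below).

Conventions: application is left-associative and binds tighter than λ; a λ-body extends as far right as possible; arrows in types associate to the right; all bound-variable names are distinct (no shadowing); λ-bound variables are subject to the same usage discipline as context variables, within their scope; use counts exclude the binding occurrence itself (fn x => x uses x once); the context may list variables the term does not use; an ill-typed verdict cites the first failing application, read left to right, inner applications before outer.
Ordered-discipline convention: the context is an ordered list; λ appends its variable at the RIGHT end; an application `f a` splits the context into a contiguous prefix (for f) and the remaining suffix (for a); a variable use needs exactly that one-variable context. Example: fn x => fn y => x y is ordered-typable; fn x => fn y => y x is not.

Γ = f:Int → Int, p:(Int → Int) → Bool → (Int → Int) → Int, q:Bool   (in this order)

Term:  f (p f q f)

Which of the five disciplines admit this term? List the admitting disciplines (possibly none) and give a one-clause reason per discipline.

admitted in: relevant, unrestricted
use counts: f ×3, p ×1, q ×1
uses in reading order: f, p, f, q, f
typing: ✓ — Int
ordered: ✗, uses contraction: f ×3
linear: ✗, uses contraction: f ×3
affine: ✗, uses contraction: f ×3
relevant: ✓, at least one use each (f, p, q)
unrestricted: ✓, well-typed at Int; no restrictions here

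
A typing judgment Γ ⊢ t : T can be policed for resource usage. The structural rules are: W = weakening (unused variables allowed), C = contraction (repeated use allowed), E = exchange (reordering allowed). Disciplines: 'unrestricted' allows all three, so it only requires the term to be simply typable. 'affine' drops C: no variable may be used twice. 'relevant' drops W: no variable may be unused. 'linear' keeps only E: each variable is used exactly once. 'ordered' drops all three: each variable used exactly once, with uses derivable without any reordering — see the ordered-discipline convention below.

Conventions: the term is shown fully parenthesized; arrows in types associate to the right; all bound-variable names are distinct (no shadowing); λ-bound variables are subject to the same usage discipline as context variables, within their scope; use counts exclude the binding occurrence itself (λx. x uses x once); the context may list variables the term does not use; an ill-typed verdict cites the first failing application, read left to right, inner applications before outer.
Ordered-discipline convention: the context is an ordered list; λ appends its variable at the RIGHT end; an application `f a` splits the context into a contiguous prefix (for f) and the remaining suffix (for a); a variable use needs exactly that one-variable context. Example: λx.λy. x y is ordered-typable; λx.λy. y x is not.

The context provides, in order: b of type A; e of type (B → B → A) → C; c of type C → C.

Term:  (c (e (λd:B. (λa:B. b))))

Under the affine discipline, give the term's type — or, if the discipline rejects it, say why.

term : C
counts: b: 1; e: 1; c: 1; d (bound): 0; a (bound): 0
uses in reading order: c, e, b
typing: the term checks, with type C
per-discipline verdicts: ordered ✗, linear ✗, affine ✓, relevant ✗, unrestricted ✓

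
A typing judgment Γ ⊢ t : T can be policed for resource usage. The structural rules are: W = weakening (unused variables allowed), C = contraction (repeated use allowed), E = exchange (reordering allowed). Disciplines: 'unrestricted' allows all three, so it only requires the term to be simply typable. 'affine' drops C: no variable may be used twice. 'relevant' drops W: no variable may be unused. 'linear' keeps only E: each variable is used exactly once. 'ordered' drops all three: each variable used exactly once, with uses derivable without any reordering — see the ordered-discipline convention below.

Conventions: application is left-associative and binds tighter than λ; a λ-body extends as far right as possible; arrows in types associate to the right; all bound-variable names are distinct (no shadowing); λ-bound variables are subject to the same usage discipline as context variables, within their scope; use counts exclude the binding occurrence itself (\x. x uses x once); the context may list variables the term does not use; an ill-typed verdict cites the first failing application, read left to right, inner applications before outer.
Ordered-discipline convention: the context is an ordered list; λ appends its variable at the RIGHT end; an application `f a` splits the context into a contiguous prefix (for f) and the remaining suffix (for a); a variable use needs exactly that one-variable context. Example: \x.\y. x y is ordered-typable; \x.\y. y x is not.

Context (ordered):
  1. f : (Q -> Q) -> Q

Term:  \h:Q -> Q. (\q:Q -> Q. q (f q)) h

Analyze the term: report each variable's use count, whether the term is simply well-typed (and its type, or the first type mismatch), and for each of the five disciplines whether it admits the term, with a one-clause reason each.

usage: f: 1; h (λ-bound): 1; q (λ-bound): 2
use order (left to right): q, f, q, h
typing: well-typed at (Q -> Q) -> Q
ordered ✗ (q ×2 used more than once (contraction))
linear ✗ (q ×2 used more than once (contraction))
affine ✗ (q ×2 used more than once (contraction))
relevant ✓ (every one of f, h, q appears)
unrestricted ✓ (type-checks ((Q -> Q) -> Q) and nothing is barred)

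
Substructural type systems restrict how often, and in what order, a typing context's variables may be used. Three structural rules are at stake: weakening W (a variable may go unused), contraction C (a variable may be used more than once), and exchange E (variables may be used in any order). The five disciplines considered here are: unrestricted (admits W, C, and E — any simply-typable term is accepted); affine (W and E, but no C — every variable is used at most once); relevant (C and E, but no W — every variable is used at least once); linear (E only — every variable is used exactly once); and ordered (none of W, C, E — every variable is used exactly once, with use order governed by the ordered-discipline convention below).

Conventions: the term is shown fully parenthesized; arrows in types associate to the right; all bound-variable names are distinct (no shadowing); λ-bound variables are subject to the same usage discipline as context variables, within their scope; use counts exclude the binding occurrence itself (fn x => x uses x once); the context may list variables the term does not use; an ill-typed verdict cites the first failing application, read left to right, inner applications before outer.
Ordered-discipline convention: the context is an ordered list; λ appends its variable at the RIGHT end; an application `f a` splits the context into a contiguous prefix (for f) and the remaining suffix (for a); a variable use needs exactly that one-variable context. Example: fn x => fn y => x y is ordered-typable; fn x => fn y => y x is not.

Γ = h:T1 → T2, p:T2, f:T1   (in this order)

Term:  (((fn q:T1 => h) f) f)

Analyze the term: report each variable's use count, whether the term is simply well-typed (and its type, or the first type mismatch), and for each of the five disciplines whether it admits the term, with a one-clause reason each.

counts: h: 1×; p: 0×; f: 2×; q (bound): 0×
left-to-right use order: h, f, f
typing: well-typed — term : T2
ordered: ✗ — repeated use of f ×2; p, q never used (weakening)
linear: ✗ — repeated use of f ×2; p, q never used (weakening)
affine: ✗ — repeated use of f ×2
relevant: ✗ — p, q never used (weakening)
unrestricted: ✓ — simply typable at T2; W, C, E all held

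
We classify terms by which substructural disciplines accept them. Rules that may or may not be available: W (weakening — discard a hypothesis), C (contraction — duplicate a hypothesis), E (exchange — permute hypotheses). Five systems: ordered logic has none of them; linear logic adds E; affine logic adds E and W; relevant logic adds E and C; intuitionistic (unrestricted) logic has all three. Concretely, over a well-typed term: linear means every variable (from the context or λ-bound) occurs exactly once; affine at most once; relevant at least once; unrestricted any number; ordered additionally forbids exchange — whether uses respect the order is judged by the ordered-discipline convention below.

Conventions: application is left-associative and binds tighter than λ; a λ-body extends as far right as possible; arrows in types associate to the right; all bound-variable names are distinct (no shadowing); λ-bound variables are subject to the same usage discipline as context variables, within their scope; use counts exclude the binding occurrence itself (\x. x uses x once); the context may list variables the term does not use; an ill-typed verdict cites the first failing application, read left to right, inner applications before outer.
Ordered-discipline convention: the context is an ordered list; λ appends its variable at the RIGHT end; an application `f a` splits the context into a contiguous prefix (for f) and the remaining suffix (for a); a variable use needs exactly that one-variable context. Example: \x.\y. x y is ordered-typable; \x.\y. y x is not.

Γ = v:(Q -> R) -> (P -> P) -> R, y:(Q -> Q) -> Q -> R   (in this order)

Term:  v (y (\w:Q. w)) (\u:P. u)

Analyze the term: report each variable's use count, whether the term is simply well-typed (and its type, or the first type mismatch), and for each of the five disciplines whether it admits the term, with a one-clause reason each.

use counts: v: 1, y: 1, w (bound): 1, u (bound): 1
uses in reading order: v, y, w, u
typing: ✓ — R
ordered ✓ (v, y, w, u: once each, no exchange needed)
linear ✓ (exactly-once usage across v, y, w, u)
affine ✓ (at most one use each (v, y, w, u))
relevant ✓ (at least one use each (v, y, w, u))
unrestricted ✓ (typability at R is all that's needed)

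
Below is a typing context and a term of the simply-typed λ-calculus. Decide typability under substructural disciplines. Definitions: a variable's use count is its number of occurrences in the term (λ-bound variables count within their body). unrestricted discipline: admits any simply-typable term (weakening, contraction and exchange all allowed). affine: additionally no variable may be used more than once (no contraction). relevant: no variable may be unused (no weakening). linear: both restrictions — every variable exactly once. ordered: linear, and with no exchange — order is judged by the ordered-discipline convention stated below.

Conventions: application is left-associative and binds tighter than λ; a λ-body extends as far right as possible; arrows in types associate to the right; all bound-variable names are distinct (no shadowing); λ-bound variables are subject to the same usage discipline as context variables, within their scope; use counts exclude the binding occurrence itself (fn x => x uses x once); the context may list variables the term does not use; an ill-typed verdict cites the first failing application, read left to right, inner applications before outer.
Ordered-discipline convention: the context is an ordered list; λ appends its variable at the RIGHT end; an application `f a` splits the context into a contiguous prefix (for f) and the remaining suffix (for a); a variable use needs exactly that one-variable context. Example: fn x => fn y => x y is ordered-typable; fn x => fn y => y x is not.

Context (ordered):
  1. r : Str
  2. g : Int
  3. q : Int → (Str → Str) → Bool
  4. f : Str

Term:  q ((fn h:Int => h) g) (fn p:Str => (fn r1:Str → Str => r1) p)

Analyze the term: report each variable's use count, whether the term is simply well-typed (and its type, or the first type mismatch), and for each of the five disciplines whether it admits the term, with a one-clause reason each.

use counts: r: 0, g: 1, q: 1, f: 0, h (λ-bound): 1, p (λ-bound): 1, r1 (λ-bound): 1
order of uses: q, h, g, r1, p
typing: ill-typed: a function awaiting Str → Str gets Str
ordered: ✗, the type mismatch rejects it
linear: ✗, not simply typable
affine: ✗, fails simple typing
relevant: ✗, a type mismatch blocks all five
unrestricted: ✗, the type mismatch rejects it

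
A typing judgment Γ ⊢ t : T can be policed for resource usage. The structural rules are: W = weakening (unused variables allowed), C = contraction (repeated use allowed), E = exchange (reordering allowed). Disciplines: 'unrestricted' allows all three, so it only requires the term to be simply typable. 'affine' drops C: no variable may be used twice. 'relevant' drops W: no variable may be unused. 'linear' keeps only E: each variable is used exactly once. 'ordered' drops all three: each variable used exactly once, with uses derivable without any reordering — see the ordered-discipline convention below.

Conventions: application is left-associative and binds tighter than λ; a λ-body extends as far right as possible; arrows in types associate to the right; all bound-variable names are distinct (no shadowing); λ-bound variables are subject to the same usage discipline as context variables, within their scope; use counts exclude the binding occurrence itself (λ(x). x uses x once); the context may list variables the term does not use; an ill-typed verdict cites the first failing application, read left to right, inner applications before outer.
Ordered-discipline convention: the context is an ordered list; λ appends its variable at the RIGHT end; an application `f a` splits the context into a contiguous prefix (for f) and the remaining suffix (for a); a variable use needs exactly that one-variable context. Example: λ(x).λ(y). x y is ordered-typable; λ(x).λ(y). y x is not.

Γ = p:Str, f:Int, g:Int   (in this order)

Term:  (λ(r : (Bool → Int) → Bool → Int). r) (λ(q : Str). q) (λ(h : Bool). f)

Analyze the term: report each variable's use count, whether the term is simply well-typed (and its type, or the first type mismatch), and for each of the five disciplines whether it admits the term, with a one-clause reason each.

counts: p: 0×, f: 1×, g: 0×, r (λ-bound): 1×, q (λ-bound): 1×, h (λ-bound): 0×
order of uses: r, q, f
typing: ill-typed: an application expects (Bool → Int) → Bool → Int but receives Str → Str
ordered ✗ (fails simple typing)
linear ✗ (a type mismatch blocks all five)
affine ✗ (the type mismatch rejects it)
relevant ✗ (not simply typable)
unrestricted ✗ (fails simple typing)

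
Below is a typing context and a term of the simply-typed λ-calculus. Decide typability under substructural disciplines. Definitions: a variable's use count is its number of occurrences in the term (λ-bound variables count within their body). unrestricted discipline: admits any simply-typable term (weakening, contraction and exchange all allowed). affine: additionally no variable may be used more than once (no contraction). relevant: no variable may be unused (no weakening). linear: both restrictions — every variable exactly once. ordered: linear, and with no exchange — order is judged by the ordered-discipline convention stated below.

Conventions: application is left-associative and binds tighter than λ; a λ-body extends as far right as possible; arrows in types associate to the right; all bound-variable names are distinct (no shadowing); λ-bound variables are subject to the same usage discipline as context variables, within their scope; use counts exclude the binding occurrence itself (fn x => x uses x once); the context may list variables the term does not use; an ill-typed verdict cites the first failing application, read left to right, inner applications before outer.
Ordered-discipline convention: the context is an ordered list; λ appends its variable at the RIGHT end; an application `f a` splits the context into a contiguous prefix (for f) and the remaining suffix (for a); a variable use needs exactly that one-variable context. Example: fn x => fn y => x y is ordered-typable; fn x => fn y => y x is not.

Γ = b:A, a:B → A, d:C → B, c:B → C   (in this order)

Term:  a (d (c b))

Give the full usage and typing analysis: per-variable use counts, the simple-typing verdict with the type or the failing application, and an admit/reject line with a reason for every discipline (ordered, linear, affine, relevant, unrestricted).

counts: b=1; a=1; d=1; c=1
order of uses: a, d, c, b
typing: ill-typed: argument of type A where B is required
ordered: ✗, the type mismatch rejects it
linear: ✗, not simply typable
affine: ✗, fails simple typing
relevant: ✗, a type mismatch blocks all five
unrestricted: ✗, the type mismatch rejects it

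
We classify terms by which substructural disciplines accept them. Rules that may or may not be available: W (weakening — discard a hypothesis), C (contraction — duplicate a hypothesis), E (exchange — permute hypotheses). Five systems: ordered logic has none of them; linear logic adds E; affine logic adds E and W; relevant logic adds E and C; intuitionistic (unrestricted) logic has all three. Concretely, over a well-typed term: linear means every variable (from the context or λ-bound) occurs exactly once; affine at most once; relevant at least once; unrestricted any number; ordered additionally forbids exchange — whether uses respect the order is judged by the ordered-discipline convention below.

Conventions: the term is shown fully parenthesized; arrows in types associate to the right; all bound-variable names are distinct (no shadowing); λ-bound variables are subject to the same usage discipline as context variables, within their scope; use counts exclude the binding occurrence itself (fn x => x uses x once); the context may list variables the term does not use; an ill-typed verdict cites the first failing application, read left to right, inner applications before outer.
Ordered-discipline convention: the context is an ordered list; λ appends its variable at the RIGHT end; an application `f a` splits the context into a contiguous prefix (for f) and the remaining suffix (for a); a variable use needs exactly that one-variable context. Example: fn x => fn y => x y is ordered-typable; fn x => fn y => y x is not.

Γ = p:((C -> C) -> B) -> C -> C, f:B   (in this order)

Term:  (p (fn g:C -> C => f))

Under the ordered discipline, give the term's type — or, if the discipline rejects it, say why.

not well-typed under ordered — g never used (weakening)
variable uses: p: 1×, f: 1×, g (bound): 0×
uses in reading order: p, f
typing: well-typed — term : C -> C
all disciplines: ordered ✗ | linear ✗ | affine ✓ | relevant ✗ | unrestricted ✓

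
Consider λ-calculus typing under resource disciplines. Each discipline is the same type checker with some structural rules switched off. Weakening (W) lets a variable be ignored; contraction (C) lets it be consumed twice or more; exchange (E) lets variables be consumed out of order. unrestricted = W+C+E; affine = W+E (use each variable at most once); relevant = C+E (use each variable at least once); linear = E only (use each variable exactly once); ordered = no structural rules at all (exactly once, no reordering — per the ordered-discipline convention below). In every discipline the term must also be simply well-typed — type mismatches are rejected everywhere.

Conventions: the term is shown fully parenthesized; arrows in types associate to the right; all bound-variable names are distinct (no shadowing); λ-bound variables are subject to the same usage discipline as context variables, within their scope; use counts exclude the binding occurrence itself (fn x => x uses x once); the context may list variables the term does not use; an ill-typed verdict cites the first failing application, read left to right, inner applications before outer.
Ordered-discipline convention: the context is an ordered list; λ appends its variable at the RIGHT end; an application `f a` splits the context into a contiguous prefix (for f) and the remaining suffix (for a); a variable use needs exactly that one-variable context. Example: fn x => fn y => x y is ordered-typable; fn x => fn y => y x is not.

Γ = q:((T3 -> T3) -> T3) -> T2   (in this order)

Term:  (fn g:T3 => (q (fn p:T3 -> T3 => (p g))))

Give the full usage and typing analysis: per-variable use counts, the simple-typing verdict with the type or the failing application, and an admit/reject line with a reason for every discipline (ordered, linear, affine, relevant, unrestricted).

usage: q ×1; g (bound) ×1; p (bound) ×1
use order (left to right): q, p, g
typing: the term checks, with type T3 -> T2
ordered ✗ (needs exchange: uses follow q, p, g)
linear ✓ (exactly-once usage across q, g, p)
affine ✓ (no duplicate uses among q, g, p)
relevant ✓ (q, g, p: all used, weakening unneeded)
unrestricted ✓ (typability at T3 -> T2 is all that's needed)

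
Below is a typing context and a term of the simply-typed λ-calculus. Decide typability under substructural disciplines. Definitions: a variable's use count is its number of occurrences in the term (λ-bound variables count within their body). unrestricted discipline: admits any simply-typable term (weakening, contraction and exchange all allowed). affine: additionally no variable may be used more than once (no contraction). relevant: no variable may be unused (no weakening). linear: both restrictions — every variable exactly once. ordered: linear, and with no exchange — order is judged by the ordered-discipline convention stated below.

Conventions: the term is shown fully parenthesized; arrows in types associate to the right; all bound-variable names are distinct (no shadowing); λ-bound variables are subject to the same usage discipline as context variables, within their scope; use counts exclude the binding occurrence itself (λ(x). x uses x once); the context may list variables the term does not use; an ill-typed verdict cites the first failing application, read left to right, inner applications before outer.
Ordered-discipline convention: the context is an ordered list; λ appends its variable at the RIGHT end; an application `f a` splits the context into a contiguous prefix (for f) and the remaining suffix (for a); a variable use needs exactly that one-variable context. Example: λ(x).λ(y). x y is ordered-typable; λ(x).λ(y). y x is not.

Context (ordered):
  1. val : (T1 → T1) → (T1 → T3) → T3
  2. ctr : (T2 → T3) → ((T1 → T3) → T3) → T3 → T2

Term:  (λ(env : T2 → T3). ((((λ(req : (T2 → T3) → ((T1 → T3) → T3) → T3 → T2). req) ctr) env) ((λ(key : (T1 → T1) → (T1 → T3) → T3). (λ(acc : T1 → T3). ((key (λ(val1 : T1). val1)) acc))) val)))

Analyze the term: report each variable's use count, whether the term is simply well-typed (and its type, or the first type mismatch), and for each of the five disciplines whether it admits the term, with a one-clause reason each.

use counts: val=1; ctr=1; env (λ-bound)=1; req (λ-bound)=1; key (λ-bound)=1; acc (λ-bound)=1; val1 (λ-bound)=1
left-to-right use order: req, ctr, env, key, val1, acc, val
typing: ✓ — (T2 → T3) → T3 → T2
ordered ✗ (no ordered split (uses run req, ctr, env, key, val1, acc, val))
linear ✓ (each of val, ctr, env, req, key, acc, val1 used exactly once)
affine ✓ (no duplicate uses among val, ctr, env, req, key, acc, val1)
relevant ✓ (val, ctr, env, req, key, acc, val1: all used, weakening unneeded)
unrestricted ✓ (typability at (T2 → T3) → T3 → T2 is all that's needed)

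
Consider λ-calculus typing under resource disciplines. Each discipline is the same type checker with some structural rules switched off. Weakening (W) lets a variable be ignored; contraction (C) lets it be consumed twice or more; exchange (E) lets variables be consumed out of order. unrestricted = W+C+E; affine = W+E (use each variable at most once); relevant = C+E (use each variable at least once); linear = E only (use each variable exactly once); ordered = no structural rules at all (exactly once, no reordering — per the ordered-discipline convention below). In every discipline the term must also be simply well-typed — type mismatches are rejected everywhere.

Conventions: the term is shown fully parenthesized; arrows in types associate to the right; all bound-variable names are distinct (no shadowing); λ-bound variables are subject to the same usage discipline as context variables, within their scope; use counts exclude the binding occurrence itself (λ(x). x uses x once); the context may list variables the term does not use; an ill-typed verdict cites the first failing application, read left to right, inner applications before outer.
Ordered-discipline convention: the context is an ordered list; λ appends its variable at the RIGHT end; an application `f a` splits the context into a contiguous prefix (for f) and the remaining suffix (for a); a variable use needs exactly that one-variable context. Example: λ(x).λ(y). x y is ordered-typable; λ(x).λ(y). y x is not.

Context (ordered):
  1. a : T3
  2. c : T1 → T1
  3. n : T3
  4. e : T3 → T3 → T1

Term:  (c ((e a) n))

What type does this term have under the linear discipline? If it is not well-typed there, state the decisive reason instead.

term : T1
variable uses: a=1, c=1, n=1, e=1
order of uses: c, e, a, n
typing: the term checks, with type T1
per-discipline verdicts: ordered ✗; linear ✓; affine ✓; relevant ✓; unrestricted ✓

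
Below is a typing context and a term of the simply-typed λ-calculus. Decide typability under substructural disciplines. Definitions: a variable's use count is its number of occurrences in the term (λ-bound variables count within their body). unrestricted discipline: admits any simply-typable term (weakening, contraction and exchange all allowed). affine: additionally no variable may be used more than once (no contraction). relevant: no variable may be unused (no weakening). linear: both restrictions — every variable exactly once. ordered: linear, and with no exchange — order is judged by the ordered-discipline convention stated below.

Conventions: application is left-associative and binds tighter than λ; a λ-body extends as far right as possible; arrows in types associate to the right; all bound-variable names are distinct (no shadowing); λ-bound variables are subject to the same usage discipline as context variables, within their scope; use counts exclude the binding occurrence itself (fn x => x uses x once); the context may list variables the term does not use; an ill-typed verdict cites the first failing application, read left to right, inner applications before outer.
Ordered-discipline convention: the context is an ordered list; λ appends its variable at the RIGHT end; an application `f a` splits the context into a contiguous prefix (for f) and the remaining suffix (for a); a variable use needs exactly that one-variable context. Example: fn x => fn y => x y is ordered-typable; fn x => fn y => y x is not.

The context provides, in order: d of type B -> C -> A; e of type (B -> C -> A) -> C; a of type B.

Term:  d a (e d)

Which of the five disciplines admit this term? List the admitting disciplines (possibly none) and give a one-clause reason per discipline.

accepted by: relevant, unrestricted
counts: d: 2×, e: 1×, a: 1×
uses in reading order: d, a, e, d
typing: the term checks, with type A
ordered ✗ (repeated use of d ×2)
linear ✗ (repeated use of d ×2)
affine ✗ (repeated use of d ×2)
relevant ✓ (every one of d, e, a appears)
unrestricted ✓ (type-checks (A) and nothing is barred)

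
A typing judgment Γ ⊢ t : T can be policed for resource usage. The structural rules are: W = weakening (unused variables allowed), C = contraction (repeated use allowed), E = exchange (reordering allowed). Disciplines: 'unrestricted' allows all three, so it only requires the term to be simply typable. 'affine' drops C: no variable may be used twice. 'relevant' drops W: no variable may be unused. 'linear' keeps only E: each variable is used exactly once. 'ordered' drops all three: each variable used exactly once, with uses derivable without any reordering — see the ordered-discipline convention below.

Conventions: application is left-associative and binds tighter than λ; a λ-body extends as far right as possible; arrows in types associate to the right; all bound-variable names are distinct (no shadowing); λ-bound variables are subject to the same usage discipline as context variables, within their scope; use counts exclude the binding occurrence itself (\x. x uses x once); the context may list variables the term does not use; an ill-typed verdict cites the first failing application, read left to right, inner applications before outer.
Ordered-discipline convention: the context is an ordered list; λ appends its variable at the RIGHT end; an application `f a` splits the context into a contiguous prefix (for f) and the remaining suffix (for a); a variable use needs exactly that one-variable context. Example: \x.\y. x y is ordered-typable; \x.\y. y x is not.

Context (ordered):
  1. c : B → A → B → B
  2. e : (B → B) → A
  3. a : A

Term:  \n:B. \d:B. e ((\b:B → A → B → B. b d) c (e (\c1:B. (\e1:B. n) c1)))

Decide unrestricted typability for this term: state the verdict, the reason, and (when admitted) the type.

yes — typability at B → B → A is all that's needed; term : B → B → A
use counts: c ×1; e ×2; a ×0; n (bound) ×1; d (bound) ×1; b (bound) ×1; c1 (bound) ×1; e1 (bound) ×0
left-to-right use order: e, b, d, c, e, n, c1
typing: the term checks, with type B → B → A
all disciplines: ordered ✗, linear ✗, affine ✗, relevant ✗, unrestricted ✓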